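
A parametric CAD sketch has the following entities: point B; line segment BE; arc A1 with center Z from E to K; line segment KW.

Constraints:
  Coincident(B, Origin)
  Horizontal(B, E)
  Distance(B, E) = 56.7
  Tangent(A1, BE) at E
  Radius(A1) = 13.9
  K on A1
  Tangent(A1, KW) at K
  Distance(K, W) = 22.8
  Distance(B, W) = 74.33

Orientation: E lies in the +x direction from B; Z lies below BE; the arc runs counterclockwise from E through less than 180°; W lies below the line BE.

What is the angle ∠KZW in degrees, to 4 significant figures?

58.63°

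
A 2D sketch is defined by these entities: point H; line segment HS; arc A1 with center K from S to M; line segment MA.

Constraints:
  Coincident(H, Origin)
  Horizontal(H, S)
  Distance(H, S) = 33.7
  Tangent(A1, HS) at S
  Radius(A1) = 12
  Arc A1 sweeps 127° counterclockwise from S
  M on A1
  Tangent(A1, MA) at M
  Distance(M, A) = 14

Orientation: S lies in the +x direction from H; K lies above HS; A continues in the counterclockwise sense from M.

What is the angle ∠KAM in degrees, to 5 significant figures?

40.601°

H is at the origin; H and S share the same y with |HS| = 33.7 and S on the +x side, so S = (33.700, 0.0000). Since A1 is tangent to HS there, KS ⟂ HS, so K = S + (0, 12) = (33.700, 12.000). On A1, S sits at bearing -90° from K; a 127° counterclockwise sweep puts M at bearing 37°, so M = K + 12.0·(cos 37°, sin 37°) = (43.284, 19.222). Since A1 is tangent to MA there, KM ⟂ MA, so MA runs along (−sin 37°, cos 37°); with |MA| = 14.0, A = (34.858, 30.403). Then cos ∠KAM = AK·AM / (|AK||AM|), giving 40.601°.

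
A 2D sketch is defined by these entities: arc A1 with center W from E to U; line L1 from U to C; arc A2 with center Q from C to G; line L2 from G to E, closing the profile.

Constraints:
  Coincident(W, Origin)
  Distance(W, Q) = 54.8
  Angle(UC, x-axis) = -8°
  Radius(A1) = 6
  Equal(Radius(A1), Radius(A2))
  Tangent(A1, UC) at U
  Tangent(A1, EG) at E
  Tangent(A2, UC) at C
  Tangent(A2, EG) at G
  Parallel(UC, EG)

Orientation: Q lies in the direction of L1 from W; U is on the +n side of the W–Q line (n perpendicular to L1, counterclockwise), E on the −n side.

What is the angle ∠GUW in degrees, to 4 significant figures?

77.65°

The slot axis is L1's direction at -8.0°, so u = (cos -8.0°, sin -8.0°) = (0.9903, -0.1392) and n = (−sin -8.0°, cos -8.0°) = (0.1392, 0.9903). W is at the origin and Q lies 54.8 along u from W, so Q = 54.8·u = (54.27, -7.627). Tangency of A1 to both parallel lines with radius 6.0 puts U and E at W ± 6.0·n: U = (0.8350, 5.942), E = (-0.8350, -5.942). Equal radii place C and G the same way about Q: C = Q + 6.0·n = (55.10, -1.685), G = Q − 6.0·n = (53.43, -13.57). Then cos ∠GUW = UG·UW / (|UG||UW|), giving 77.65°.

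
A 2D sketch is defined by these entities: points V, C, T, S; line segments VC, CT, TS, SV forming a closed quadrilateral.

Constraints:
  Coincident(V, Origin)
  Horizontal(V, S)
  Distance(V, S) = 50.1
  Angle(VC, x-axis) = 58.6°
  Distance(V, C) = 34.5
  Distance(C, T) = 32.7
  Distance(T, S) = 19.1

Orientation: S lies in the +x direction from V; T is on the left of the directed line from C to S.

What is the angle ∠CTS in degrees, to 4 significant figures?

111.9°

V is at the origin; V and S share the same y with |VS| = 50.1 and S in +x, so S = (50.1, 0). VC runs at 58.6° with |VC| = 34.5, so C = (17.97, 29.45). T is determined by |CT| = 32.7 and |TS| = 19.1 together: it lies at the intersection of circle(C, 32.7) and circle(S, 19.1). With |CS| = 43.58, the foot of the radical line on CS is 29.87 from C and the perpendicular offset is √(32.7² − 29.87²) = 13.30. Taking the left-of-CS solution: T = (48.98, 19.07).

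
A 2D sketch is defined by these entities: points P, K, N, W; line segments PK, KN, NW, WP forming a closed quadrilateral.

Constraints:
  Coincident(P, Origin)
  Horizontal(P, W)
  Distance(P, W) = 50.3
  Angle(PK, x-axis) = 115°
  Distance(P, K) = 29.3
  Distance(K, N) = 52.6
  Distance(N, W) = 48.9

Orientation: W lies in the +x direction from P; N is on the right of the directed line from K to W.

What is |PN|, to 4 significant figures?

23.43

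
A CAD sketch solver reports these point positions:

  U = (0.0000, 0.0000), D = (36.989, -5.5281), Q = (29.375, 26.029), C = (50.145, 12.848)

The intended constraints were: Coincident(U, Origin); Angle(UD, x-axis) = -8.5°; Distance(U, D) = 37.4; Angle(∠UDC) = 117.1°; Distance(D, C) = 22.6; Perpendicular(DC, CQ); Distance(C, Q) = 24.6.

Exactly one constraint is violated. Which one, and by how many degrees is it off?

Perpendicular(DC, CQ) — off by 3.20°.

U = (0.00, 0.00) ✓; UD at -8.500° ✓; |UD| = 37.40 ✓; ∠UDC = 117.1° ✓; |DC| = 22.60 ✓; ∠(DC, CQ) = 93.20° ✗; |CQ| = 24.60 ✓.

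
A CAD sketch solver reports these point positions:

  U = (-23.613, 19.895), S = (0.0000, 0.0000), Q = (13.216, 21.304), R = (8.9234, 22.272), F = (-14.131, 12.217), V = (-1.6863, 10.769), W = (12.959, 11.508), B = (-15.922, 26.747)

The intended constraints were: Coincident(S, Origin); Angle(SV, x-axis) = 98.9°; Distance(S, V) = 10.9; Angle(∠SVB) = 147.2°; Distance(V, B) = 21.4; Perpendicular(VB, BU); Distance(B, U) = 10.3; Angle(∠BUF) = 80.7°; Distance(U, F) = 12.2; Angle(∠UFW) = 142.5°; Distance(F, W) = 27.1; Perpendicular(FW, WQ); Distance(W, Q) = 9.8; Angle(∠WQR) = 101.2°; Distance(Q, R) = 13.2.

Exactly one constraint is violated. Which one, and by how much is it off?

Distance(Q, R) = 13.2 — off by 8.80.

S = (0.00, 0.00) ✓; SV at 98.90° ✓; |SV| = 10.90 ✓; ∠SVB = 147.2° ✓; |VB| = 21.40 ✓; ∠(VB, BU) = 90.00° ✓; |BU| = 10.30 ✓; ∠BUF = 80.70° ✓; |UF| = 12.20 ✓; ∠UFW = 142.5° ✓; |FW| = 27.10 ✓; ∠(FW, WQ) = 90.00° ✓; |WQ| = 9.799 ✓; ∠WQR = 101.2° ✓; |QR| = 4.400 ✗.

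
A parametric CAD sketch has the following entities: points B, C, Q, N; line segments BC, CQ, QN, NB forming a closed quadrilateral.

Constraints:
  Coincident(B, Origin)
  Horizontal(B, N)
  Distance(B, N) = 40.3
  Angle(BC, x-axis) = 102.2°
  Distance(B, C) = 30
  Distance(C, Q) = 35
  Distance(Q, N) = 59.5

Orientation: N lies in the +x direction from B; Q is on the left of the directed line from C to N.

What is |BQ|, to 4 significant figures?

57.67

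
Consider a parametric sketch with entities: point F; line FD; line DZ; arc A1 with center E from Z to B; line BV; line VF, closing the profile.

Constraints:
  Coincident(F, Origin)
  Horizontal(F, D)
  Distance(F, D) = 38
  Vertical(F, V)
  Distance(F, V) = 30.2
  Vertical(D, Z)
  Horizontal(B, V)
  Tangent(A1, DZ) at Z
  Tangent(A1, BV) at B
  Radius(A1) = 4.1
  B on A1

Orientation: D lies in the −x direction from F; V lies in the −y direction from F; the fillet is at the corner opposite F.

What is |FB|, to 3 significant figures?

45.4

F is at the origin; F and D share the same y with |FD| = 38.0 and D on the −x side, so D = (-38.0, 0.00). F and V share the same x with |FV| = 30.2 and V on the −y side, so V = (0.00, -30.2). The virtual corner opposite F is at (-38.0, -30.2). A1 meets DZ tangentially, so EZ is at right angles to DZ and tangency of A1 to BV means the radius EB is perpendicular to BV, with radius 4.1, so the center E sits 4.1 in from both sides at E = (-33.9, -26.1). That places the tangent points at Z = (-38.0, -26.1) on DZ and B = (-33.9, -30.2) on BV. Then |FB| = |B − F| = 45.4.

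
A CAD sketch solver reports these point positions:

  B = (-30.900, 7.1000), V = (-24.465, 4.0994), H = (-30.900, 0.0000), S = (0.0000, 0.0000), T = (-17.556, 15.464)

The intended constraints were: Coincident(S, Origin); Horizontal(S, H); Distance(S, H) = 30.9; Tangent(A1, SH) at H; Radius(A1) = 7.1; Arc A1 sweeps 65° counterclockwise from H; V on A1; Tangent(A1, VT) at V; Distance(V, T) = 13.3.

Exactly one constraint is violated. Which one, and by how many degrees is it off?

Tangent(A1, VT) at V — off by 6.30°.

S = (0.00, 0.00) ✓; S.y = 0.00, H.y = 0.00 ✓; |SH| = 30.90 ✓; ∠(BH, HS) = 90.00° ✓; |BH| = 7.100 ✓; bearing(B→V) − bearing(B→H) = 65.00° ✓; |BV| = 7.100 ✓; ∠(BV, VT) = 96.30° ✗; |VT| = 13.30 ✓.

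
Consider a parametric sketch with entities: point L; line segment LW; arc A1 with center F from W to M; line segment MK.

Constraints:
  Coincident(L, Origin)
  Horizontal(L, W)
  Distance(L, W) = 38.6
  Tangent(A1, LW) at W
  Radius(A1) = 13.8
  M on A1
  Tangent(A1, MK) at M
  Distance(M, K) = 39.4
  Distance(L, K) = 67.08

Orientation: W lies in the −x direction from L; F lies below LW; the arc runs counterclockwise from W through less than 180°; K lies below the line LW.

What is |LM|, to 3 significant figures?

54.8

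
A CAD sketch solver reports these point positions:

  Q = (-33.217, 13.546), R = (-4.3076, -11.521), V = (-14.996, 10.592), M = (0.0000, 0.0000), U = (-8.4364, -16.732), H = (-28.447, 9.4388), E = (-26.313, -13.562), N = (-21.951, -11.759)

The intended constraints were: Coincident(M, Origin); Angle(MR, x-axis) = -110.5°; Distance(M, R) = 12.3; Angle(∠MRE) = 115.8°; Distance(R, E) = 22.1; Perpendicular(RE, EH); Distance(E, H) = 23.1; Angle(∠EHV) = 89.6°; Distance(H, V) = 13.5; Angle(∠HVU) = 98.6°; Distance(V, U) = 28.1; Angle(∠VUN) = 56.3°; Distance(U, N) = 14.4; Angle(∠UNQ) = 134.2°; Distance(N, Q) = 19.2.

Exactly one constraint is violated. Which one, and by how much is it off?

Distance(N, Q) = 19.2 — off by 8.50.

M = (0.00, 0.00) ✓; MR at -110.5° ✓; |MR| = 12.30 ✓; ∠MRE = 115.8° ✓; |RE| = 22.10 ✓; ∠(RE, EH) = 90.00° ✓; |EH| = 23.10 ✓; ∠EHV = 89.60° ✓; |HV| = 13.50 ✓; ∠HVU = 98.60° ✓; |VU| = 28.10 ✓; ∠VUN = 56.30° ✓; |UN| = 14.40 ✓; ∠UNQ = 134.2° ✓; |NQ| = 27.70 ✗.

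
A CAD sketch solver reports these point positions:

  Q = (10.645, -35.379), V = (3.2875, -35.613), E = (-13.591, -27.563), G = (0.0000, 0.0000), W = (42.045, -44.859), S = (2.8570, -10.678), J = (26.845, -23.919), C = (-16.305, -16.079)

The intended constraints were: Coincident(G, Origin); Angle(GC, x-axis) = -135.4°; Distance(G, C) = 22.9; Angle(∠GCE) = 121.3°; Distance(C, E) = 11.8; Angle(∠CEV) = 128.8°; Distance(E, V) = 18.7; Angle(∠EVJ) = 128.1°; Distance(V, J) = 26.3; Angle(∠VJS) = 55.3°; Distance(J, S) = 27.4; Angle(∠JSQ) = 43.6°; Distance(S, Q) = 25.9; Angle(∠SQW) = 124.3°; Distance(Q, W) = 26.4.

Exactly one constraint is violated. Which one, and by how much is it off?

Distance(Q, W) = 26.4 — off by 6.40.

G = (0.00, 0.00) ✓; GC at -135.4° ✓; |GC| = 22.90 ✓; ∠GCE = 121.3° ✓; |CE| = 11.80 ✓; ∠CEV = 128.8° ✓; |EV| = 18.70 ✓; ∠EVJ = 128.1° ✓; |VJ| = 26.30 ✓; ∠VJS = 55.30° ✓; |JS| = 27.40 ✓; ∠JSQ = 43.60° ✓; |SQ| = 25.90 ✓; ∠SQW = 124.3° ✓; |QW| = 32.80 ✗.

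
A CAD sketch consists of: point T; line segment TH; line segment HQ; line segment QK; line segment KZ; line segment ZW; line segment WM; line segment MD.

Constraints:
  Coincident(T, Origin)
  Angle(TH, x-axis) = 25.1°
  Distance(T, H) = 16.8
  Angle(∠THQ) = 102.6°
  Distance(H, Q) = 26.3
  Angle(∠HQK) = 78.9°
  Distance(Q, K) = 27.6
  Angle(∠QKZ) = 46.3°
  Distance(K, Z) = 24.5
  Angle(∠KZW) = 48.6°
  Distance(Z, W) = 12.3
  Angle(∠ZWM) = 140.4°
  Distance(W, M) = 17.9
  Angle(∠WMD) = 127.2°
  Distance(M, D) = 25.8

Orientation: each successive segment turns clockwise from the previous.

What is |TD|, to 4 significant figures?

43.65

∠ZWM = 140.4° gives WM at -98.10° from the x-axis; with |WM| = 17.9, M = (17.73, -30.83). ∠WMD = 127.2° gives MD at -150.9° from the x-axis; with |MD| = 25.8, D = (-4.817, -43.38). Then |TD| = |D − T| = 43.65.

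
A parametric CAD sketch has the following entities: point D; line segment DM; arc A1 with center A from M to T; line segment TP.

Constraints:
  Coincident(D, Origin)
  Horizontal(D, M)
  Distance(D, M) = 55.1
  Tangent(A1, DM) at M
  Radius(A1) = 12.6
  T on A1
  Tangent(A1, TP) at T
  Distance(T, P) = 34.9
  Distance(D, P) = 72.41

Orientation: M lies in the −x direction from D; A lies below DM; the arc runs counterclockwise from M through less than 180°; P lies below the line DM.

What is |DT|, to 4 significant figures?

68.95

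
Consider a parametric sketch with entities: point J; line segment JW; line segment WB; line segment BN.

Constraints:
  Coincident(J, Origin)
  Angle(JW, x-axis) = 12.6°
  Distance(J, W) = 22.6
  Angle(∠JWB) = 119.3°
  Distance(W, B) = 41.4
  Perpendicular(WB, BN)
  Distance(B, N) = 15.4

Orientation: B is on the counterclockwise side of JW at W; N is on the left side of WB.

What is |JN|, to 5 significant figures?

52.637

J is at the origin; JW runs at 12.6° with length 22.6, so W = 22.6·(cos 12.6°, sin 12.6°) = (22.056, 4.9300). ∠JWB = 119.3°, so WB runs at 12.6° + (180° − 119.3°) = 73.300° from the x-axis; with |WB| = 41.4, B = W + 41.4·(cos 73.300°, sin 73.300°) = (33.952, 44.584). WB is perpendicular to BN; with |BN| = 15.4 on the left of WB, N = B + 15.4·(-0.95782, 0.28736) = (19.202, 49.009). Then |JN| = |N − J| = 52.637.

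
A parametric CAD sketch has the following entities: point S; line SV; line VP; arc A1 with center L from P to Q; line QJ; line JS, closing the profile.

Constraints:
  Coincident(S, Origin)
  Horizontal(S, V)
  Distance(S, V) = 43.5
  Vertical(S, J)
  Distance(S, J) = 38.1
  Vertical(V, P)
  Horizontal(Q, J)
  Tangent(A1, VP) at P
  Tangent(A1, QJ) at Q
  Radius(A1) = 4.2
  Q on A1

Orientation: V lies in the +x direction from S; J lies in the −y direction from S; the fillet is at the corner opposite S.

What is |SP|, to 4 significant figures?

55.15

The virtual corner opposite S is at (43.50, -38.10). A1 meets VP tangentially, so LP is at right angles to VP and A1 meets QJ tangentially, so LQ is at right angles to QJ, with radius 4.2, so the center L sits 4.2 in from both sides at L = (39.30, -33.90). That places the tangent points at P = (43.50, -33.90) on VP and Q = (39.30, -38.10) on QJ. Then |SP| = |P − S| = 55.15.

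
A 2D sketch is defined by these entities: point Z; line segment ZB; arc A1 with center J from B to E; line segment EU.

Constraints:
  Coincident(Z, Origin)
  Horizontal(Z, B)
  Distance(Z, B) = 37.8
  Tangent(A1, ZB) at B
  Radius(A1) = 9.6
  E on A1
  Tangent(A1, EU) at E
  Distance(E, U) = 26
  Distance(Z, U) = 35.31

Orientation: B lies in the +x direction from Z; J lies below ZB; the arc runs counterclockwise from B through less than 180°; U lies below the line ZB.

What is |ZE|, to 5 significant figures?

29.542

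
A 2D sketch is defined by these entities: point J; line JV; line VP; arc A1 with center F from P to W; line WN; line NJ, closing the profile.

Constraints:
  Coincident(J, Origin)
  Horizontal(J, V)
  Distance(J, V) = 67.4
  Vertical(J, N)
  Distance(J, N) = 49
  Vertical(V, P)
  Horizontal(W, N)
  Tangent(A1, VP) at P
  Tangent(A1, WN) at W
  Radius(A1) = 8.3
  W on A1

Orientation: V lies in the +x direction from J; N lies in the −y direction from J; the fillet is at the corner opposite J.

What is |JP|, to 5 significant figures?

78.735

J is at the origin; JV is horizontal with |JV| = 67.4 and V on the +x side, so V = (67.400, 0.0000). JN is vertical with |JN| = 49.0 and N on the −y side, so N = (0.0000, -49.000). The virtual corner opposite J is at (67.400, -49.000). The tangent condition forces FP to be normal to VP and A1 meets WN tangentially, so FW is at right angles to WN, with radius 8.3, so the center F sits 8.3 in from both sides at F = (59.100, -40.700). That places the tangent points at P = (67.400, -40.700) on VP and W = (59.100, -49.000) on WN. Then |JP| = |P − J| = 78.735.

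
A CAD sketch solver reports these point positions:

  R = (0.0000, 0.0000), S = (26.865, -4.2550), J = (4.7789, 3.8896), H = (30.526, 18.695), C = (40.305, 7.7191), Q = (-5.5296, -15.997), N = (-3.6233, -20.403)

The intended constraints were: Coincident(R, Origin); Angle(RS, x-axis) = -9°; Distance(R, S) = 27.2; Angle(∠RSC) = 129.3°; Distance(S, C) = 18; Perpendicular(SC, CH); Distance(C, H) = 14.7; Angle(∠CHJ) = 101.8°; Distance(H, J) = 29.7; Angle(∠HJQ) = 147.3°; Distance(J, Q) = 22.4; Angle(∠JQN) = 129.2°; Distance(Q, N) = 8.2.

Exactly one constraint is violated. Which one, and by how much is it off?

Distance(Q, N) = 8.2 — off by 3.40.

R = (0.00, 0.00) ✓; RS at -9.000° ✓; |RS| = 27.20 ✓; ∠RSC = 129.3° ✓; |SC| = 18.00 ✓; ∠(SC, CH) = 90.00° ✓; |CH| = 14.70 ✓; ∠CHJ = 101.8° ✓; |HJ| = 29.70 ✓; ∠HJQ = 147.3° ✓; |JQ| = 22.40 ✓; ∠JQN = 129.2° ✓; |QN| = 4.801 ✗.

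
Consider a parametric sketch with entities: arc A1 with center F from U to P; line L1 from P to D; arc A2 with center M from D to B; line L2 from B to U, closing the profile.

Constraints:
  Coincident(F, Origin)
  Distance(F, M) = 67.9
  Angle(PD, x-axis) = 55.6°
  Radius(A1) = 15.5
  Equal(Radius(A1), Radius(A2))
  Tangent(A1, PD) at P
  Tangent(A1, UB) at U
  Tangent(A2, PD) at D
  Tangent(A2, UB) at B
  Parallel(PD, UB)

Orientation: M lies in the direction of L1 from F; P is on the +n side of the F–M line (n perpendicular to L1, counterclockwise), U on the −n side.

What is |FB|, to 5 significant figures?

69.647

The slot axis is L1's direction at 55.6°, so u = (cos 55.6°, sin 55.6°) = (0.56497, 0.82511) and n = (−sin 55.6°, cos 55.6°) = (-0.82511, 0.56497). F is at the origin and M lies 67.9 along u from F, so M = 67.9·u = (38.361, 56.025). Tangency of A1 to both parallel lines with radius 15.5 puts P and U at F ± 15.5·n: P = (-12.789, 8.7570), U = (12.789, -8.7570). Equal radii place D and B the same way about M: D = M + 15.5·n = (25.572, 64.782), B = M − 15.5·n = (51.151, 47.268). Then |FB| = |B − F| = 69.647.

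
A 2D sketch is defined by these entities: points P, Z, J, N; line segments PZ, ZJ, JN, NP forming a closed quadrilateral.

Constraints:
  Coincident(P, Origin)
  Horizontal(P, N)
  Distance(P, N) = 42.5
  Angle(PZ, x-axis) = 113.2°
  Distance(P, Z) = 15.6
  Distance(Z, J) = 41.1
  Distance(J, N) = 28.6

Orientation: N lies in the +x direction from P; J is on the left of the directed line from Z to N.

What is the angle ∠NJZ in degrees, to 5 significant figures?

91.580°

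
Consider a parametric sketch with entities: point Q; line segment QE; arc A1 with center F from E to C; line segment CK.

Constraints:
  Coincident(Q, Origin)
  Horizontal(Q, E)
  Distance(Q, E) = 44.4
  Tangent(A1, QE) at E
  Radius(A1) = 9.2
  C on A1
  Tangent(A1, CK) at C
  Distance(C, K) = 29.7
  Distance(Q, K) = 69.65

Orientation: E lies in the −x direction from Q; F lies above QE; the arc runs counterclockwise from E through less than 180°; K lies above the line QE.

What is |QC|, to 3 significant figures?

41.2

Checks: Q = (0.00, 0.00) ✓; |FC| = 9.200 ✓; ∠(FC, CK) = 90.00° ✓; |CK| = 29.70 ✓; |QK| = 69.65 ✓.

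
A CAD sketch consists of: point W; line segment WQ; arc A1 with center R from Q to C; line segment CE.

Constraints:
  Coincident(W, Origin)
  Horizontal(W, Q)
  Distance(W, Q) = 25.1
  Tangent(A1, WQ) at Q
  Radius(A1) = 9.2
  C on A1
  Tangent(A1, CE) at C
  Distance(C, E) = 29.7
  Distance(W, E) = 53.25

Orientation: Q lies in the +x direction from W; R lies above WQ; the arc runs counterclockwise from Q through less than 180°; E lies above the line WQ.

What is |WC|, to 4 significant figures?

35.19

Checks: W = (0.00, 0.00) ✓; |RC| = 9.200 ✓; ∠(RC, CE) = 90.00° ✓; |CE| = 29.70 ✓; |WE| = 53.25 ✓.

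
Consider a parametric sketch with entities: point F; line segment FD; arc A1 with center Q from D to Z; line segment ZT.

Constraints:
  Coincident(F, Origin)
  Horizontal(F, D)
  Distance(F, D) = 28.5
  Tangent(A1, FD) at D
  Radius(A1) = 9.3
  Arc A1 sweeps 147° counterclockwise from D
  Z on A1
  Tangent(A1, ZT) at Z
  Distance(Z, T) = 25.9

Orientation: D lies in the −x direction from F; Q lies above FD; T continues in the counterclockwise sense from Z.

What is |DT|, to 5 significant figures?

35.373

F is at the origin; F and D share the same y with |FD| = 28.5 and D on the −x side, so D = (-28.500, 0.0000). A1 meets FD tangentially, so QD is at right angles to FD, so Q = D + (0, 9.3) = (-28.500, 9.3000). On A1, D sits at bearing -90° from Q; a 147° counterclockwise sweep puts Z at bearing 57°, so Z = Q + 9.3·(cos 57°, sin 57°) = (-23.435, 17.100). Since A1 is tangent to ZT there, QZ ⟂ ZT, so ZT runs along (−sin 57°, cos 57°); with |ZT| = 25.9, T = (-45.156, 31.206). Then |DT| = |T − D| = 35.373.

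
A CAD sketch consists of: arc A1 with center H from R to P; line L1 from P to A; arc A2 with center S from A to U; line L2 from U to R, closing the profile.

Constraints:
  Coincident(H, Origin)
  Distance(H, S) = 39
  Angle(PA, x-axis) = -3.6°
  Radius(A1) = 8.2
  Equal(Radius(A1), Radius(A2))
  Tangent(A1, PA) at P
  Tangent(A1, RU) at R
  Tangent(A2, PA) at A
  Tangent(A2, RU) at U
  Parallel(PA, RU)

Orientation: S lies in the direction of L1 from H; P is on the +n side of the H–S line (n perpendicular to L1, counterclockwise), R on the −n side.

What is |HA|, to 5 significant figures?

39.853

Tangency of A1 to both parallel lines with radius 8.2 puts P and R at H ± 8.2·n: P = (0.51488, 8.1838), R = (-0.51488, -8.1838). Equal radii place A and U the same way about S: A = S + 8.2·n = (39.438, 5.7350), U = S − 8.2·n = (38.408, -10.633). Then |HA| = |A − H| = 39.853.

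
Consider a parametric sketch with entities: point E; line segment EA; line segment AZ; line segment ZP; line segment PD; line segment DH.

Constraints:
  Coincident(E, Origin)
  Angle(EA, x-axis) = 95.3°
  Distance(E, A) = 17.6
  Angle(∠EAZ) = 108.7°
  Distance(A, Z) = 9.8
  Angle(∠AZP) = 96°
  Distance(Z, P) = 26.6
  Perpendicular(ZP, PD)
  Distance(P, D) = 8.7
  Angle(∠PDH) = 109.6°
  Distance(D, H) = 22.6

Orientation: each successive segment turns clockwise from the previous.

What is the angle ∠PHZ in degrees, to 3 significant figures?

70.7°

ZP ⟂ PD, so PD runs at -150°; with |PD| = 8.7, D = (13.1, -5.88). ∠PDH = 109.6° gives DH at 140° from the x-axis; with |DH| = 22.6, H = (-4.12, 8.77). Then cos ∠PHZ = HP·HZ / (|HP||HZ|), giving 70.7°.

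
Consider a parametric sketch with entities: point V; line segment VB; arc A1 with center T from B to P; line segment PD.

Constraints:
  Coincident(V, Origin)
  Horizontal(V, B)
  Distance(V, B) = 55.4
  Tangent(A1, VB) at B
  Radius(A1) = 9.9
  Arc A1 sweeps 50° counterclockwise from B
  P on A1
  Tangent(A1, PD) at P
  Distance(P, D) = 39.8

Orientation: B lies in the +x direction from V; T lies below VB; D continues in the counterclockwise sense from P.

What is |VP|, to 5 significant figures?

47.947

Since A1 is tangent to VB there, TB ⟂ VB, so T = B + (0, -9.9) = (55.400, -9.9000). On A1, B sits at bearing 90° from T; a 50° counterclockwise sweep puts P at bearing 140°, so P = T + 9.9·(cos 140°, sin 140°) = (47.816, -3.5364). Then |VP| = |P − V| = 47.947.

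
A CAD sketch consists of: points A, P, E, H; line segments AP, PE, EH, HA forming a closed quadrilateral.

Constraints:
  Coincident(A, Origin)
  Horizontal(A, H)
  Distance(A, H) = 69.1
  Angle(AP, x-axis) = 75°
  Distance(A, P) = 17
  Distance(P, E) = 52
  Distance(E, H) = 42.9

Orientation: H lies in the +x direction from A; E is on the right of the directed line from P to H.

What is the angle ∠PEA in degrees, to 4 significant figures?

17.71°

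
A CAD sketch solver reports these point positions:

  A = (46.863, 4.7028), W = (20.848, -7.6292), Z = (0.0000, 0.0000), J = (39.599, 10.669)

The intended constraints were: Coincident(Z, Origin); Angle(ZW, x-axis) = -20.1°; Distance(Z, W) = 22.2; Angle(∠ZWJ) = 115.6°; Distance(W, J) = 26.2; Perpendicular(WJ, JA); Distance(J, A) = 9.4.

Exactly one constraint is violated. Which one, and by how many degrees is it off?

Perpendicular(WJ, JA) — off by 6.30°.

Z = (0.00, 0.00) ✓; ZW at -20.10° ✓; |ZW| = 22.20 ✓; ∠ZWJ = 115.6° ✓; |WJ| = 26.20 ✓; ∠(WJ, JA) = 83.70° ✗; |JA| = 9.400 ✓.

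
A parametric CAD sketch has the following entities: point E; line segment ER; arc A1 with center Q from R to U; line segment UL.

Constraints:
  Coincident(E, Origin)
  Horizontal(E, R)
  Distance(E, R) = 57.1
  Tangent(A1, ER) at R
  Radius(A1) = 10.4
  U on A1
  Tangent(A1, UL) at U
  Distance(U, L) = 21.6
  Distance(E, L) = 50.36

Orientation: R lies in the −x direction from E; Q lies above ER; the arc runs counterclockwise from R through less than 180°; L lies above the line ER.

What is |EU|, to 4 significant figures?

47.68

E is at the origin; ER is horizontal with |ER| = 57.1 and R on the −x side, so R = (-57.10, 0.000). Tangency of A1 to ER means the radius QR is perpendicular to ER, so Q = R + (0, 10.4) = (-57.10, 10.40). Since QU ⟂ UL (tangency), |QL| = √(10.4² + 21.6²) = 23.97 regardless of where U sits on A1. So L lies on both circle(E, 50.36) and circle(Q, 23.97); the above-ER intersection is L = (-41.47, 28.58). U is the foot of the tangent from L: U = (-47.05, 7.710).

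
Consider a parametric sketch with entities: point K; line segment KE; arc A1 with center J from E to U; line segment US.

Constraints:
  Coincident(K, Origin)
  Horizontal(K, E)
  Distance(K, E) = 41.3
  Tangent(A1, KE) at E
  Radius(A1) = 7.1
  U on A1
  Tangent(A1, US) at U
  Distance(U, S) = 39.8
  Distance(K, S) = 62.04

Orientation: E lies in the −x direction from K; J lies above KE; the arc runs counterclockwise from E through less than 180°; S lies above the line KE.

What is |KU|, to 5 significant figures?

35.217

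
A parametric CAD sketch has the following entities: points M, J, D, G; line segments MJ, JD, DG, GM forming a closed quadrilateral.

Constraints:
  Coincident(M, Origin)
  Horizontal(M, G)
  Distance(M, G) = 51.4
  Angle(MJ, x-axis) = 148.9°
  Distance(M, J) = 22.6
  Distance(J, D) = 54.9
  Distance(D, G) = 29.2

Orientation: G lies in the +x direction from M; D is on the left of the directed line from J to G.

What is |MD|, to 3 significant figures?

41.6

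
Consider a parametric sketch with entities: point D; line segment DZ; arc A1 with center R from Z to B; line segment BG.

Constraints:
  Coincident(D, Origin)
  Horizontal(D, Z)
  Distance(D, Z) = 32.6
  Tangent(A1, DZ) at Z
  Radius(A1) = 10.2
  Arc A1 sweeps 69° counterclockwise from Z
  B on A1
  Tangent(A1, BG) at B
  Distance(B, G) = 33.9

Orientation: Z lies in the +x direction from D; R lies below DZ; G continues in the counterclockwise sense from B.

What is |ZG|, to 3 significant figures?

43.9

On A1, Z sits at bearing 90° from R; a 69° counterclockwise sweep puts B at bearing 159°, so B = R + 10.2·(cos 159°, sin 159°) = (23.1, -6.54). A1 meets BG tangentially, so RB is at right angles to BG, so BG runs along (−sin 159°, cos 159°); with |BG| = 33.9, G = (10.9, -38.2). Then |ZG| = |G − Z| = 43.9.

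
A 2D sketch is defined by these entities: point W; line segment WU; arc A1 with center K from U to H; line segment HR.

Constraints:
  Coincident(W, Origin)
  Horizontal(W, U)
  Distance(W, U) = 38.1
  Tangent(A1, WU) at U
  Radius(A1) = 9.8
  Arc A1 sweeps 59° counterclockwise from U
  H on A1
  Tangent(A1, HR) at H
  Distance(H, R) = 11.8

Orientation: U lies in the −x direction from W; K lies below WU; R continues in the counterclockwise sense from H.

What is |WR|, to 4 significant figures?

54.64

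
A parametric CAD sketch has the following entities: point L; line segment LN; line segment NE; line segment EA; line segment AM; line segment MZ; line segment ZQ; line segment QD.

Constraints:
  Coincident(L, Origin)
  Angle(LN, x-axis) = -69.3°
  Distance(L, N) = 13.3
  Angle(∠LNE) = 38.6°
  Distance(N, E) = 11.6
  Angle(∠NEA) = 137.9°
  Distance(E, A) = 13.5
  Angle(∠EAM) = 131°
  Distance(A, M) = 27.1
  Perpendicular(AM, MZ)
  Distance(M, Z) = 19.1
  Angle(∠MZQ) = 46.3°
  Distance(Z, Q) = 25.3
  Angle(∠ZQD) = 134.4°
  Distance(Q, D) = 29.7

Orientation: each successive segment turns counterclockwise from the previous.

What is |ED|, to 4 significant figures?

42.00

L is at the origin; LN runs at -69.3° with length 13.3, so N = (4.701, -12.44). ∠LNE = 38.6° gives NE at 72.10° from the x-axis; with |NE| = 11.6, E = (8.267, -1.403). ∠NEA = 137.9° gives EA at 114.2° from the x-axis; with |EA| = 13.5, A = (2.733, 10.91). ∠EAM = 131.0° gives AM at 163.2° from the x-axis; with |AM| = 27.1, M = (-23.21, 18.74). AM is perpendicular to MZ, so MZ runs at -106.8°; with |MZ| = 19.1, Z = (-28.73, 0.4587). ∠MZQ = 46.3° gives ZQ at 26.90° from the x-axis; with |ZQ| = 25.3, Q = (-6.169, 11.91). ∠ZQD = 134.4° gives QD at 72.50° from the x-axis; with |QD| = 29.7, D = (2.762, 40.23). Then |ED| = |D − E| = 42.00.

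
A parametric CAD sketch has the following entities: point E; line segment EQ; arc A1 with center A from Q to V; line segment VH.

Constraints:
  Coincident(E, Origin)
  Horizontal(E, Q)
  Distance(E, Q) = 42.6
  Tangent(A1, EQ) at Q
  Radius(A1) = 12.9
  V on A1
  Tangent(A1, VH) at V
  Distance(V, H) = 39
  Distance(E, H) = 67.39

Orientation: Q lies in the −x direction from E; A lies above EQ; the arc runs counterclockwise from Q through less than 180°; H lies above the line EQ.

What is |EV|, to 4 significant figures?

34.28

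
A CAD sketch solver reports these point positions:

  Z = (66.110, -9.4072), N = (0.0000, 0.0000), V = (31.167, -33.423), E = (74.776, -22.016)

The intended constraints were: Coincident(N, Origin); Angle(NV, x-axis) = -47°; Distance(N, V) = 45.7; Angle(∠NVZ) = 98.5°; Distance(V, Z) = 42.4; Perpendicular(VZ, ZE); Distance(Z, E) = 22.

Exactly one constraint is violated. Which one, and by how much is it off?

Distance(Z, E) = 22 — off by 6.70.

N = (0.00, 0.00) ✓; NV at -47.00° ✓; |NV| = 45.70 ✓; ∠NVZ = 98.50° ✓; |VZ| = 42.40 ✓; ∠(VZ, ZE) = 90.00° ✓; |ZE| = 15.30 ✗.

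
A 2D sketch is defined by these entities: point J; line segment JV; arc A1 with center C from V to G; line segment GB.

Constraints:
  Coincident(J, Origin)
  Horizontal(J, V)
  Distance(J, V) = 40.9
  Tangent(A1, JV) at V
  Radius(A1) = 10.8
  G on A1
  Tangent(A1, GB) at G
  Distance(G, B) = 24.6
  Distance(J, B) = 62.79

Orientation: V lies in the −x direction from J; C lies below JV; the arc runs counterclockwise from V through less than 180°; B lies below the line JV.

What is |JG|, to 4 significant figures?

52.80

J is at the origin; J and V share the same y with |JV| = 40.9 and V on the −x side, so V = (-40.90, 0.000). Since A1 is tangent to JV there, CV ⟂ JV, so C = V + (0, -10.8) = (-40.90, -10.80). Since CG ⟂ GB (tangency), |CB| = √(10.8² + 24.6²) = 26.87 regardless of where G sits on A1. So B lies on both circle(J, 62.79) and circle(C, 26.87); the below-JV intersection is B = (-51.93, -35.30). G is the foot of the tangent from B: G = (-51.70, -10.70).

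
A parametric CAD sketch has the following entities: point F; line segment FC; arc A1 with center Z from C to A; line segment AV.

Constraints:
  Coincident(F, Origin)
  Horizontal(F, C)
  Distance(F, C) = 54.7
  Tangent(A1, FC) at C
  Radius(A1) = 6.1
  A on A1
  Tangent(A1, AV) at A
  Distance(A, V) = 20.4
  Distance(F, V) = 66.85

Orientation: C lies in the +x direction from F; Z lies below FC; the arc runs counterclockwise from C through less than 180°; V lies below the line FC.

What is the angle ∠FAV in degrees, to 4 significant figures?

136.1°

Checks: ∠(ZC, CF) = 90.00° ✓; |ZC| = 6.100 ✓; |ZA| = 6.100 ✓; ∠(ZA, AV) = 90.00° ✓; |AV| = 20.40 ✓; |FV| = 66.85 ✓.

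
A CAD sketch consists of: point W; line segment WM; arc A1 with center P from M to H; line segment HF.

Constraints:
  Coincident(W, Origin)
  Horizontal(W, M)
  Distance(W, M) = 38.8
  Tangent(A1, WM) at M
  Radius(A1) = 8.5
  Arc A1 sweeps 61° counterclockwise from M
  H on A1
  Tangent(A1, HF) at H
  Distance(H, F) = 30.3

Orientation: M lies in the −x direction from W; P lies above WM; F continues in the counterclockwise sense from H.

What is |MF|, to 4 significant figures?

37.99

W is at the origin; W and M share the same y with |WM| = 38.8 and M on the −x side, so M = (-38.80, 0.000). Tangency of A1 to WM means the radius PM is perpendicular to WM, so P = M + (0, 8.5) = (-38.80, 8.500). On A1, M sits at bearing -90° from P; a 61° counterclockwise sweep puts H at bearing -29°, so H = P + 8.5·(cos -29°, sin -29°) = (-31.37, 4.379). The tangent condition forces PH to be normal to HF, so HF runs along (−sin -29°, cos -29°); with |HF| = 30.3, F = (-16.68, 30.88). Then |MF| = |F − M| = 37.99.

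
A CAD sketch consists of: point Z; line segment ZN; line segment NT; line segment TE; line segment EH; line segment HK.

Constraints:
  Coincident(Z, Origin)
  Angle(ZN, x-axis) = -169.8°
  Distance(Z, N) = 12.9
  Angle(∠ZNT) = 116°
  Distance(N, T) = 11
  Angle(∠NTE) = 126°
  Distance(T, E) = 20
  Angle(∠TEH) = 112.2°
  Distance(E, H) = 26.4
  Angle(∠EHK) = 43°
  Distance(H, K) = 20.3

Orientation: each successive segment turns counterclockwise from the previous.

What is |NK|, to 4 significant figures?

19.34

∠TEH = 112.2° gives EH at 16.00° from the x-axis; with |EH| = 26.4, H = (22.05, -21.31). ∠EHK = 43.0° gives HK at 153.0° from the x-axis; with |HK| = 20.3, K = (3.967, -12.09). Then |NK| = |K − N| = 19.34.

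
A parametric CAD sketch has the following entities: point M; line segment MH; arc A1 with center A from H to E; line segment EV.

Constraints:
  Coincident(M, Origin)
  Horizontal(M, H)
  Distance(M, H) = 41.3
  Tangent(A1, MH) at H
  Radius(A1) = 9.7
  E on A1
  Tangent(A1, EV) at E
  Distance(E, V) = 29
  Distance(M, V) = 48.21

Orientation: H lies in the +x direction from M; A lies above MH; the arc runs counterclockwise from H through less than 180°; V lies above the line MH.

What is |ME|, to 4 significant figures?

51.22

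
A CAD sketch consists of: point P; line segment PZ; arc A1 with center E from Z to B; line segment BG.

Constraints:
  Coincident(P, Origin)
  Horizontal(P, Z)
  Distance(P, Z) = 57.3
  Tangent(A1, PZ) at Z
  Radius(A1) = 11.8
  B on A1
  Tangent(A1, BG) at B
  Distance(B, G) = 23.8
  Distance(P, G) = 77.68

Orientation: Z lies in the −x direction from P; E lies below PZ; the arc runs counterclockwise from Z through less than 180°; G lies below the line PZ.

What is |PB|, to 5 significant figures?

70.107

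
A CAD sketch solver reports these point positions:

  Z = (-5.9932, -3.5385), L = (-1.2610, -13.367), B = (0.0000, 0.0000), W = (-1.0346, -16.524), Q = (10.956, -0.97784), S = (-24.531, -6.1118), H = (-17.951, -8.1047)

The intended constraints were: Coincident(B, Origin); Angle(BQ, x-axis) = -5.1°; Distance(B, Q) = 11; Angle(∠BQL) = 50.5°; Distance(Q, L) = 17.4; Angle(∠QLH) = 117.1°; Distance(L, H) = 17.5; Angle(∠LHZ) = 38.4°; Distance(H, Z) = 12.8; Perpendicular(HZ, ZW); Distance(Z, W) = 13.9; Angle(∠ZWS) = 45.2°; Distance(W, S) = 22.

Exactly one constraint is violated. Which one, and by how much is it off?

Distance(W, S) = 22 — off by 3.70.

B = (0.00, 0.00) ✓; BQ at -5.100° ✓; |BQ| = 11.00 ✓; ∠BQL = 50.50° ✓; |QL| = 17.40 ✓; ∠QLH = 117.1° ✓; |LH| = 17.50 ✓; ∠LHZ = 38.40° ✓; |HZ| = 12.80 ✓; ∠(HZ, ZW) = 90.00° ✓; |ZW| = 13.90 ✓; ∠ZWS = 45.20° ✓; |WS| = 25.70 ✗.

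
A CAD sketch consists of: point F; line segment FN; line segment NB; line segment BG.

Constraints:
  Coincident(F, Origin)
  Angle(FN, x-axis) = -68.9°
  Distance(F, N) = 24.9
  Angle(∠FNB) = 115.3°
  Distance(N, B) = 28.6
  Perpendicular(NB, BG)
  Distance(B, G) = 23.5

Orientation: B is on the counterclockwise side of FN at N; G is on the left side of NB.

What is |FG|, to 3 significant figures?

39.3

F is at the origin; FN runs at -68.9° with length 24.9, so N = 24.9·(cos -68.9°, sin -68.9°) = (8.96, -23.2). ∠FNB = 115.3°, so NB runs at -68.9° + (180° − 115.3°) = -4.20° from the x-axis; with |NB| = 28.6, B = N + 28.6·(cos -4.20°, sin -4.20°) = (37.5, -25.3). The perpendicularity gives BG at right angles to NB; with |BG| = 23.5 on the left of NB, G = B + 23.5·(0.0732, 0.997) = (39.2, -1.89). Then |FG| = |G − F| = 39.3.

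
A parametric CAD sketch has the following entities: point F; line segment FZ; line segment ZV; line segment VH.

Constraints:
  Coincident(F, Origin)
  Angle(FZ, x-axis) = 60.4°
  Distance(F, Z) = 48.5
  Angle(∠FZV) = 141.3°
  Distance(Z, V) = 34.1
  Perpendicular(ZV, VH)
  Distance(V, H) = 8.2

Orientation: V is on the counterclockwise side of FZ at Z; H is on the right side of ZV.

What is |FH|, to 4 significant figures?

81.62

∠FZV = 141.3°, so ZV runs at 60.4° + (180° − 141.3°) = 99.10° from the x-axis; with |ZV| = 34.1, V = Z + 34.1·(cos 99.10°, sin 99.10°) = (18.56, 75.84). ZV is perpendicular to VH; with |VH| = 8.2 on the right of ZV, H = V + 8.2·(0.9874, 0.1582) = (26.66, 77.14). Then |FH| = |H − F| = 81.62.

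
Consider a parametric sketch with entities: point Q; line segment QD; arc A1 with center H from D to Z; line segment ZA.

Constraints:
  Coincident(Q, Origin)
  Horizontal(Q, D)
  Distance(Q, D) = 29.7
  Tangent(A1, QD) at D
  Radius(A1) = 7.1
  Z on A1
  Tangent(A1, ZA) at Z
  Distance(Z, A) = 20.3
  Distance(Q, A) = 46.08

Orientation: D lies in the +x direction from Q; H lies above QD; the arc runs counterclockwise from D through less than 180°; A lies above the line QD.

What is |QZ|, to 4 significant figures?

37.46

Checks: ∠(HD, DQ) = 90.00° ✓; |HD| = 7.100 ✓; |HZ| = 7.100 ✓; ∠(HZ, ZA) = 90.00° ✓; |ZA| = 20.30 ✓; |QA| = 46.08 ✓.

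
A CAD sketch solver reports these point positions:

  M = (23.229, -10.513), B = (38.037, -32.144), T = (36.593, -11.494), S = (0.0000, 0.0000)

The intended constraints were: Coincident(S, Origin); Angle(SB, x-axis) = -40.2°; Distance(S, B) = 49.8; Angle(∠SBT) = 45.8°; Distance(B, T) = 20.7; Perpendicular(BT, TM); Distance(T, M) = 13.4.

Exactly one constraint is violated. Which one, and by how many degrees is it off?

Perpendicular(BT, TM) — off by 8.20°.

S = (0.00, 0.00) ✓; SB at -40.20° ✓; |SB| = 49.80 ✓; ∠SBT = 45.80° ✓; |BT| = 20.70 ✓; ∠(BT, TM) = 81.80° ✗; |TM| = 13.40 ✓.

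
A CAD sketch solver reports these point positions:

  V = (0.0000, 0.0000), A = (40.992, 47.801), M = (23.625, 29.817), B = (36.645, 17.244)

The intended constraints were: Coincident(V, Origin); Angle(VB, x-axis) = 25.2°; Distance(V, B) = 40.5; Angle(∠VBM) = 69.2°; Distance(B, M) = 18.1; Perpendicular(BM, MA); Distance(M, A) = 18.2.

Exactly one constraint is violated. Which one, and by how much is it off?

Distance(M, A) = 18.2 — off by 6.80.

V = (0.00, 0.00) ✓; VB at 25.20° ✓; |VB| = 40.50 ✓; ∠VBM = 69.20° ✓; |BM| = 18.10 ✓; ∠(BM, MA) = 90.00° ✓; |MA| = 25.00 ✗.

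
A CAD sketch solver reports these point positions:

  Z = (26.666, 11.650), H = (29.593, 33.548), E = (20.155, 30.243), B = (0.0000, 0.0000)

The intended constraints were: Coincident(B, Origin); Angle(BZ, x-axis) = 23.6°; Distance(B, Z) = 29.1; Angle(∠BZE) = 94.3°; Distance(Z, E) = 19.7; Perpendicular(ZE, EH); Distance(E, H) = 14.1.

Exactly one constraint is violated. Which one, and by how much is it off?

Distance(E, H) = 14.1 — off by 4.10.

B = (0.00, 0.00) ✓; BZ at 23.60° ✓; |BZ| = 29.10 ✓; ∠BZE = 94.30° ✓; |ZE| = 19.70 ✓; ∠(ZE, EH) = 90.00° ✓; |EH| = 10.00 ✗.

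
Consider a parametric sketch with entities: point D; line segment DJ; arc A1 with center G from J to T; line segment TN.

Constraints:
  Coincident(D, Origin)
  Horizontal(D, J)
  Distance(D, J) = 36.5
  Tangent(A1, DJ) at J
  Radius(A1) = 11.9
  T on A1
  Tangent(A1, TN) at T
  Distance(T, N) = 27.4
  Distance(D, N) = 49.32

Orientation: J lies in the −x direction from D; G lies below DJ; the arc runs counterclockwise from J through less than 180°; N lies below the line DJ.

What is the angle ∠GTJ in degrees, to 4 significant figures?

25.06°

Checks: ∠(GJ, JD) = 90.00° ✓; |GT| = 11.90 ✓; ∠(GT, TN) = 90.00° ✓; |TN| = 27.40 ✓; |DN| = 49.32 ✓.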